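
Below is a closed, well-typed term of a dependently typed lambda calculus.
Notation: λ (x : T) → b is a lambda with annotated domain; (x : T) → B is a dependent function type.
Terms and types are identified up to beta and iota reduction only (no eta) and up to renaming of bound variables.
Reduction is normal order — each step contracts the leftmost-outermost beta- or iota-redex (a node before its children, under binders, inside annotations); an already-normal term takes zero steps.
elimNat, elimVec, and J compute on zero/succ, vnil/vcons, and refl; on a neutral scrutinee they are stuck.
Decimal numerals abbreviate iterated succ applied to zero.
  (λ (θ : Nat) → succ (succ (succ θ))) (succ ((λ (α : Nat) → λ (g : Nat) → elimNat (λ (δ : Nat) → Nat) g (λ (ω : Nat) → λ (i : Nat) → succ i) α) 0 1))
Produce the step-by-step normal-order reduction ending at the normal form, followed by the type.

normal-order reduction sequence:
  (λ (θ : Nat) → succ (succ (succ θ))) (succ ((λ (α : Nat) → λ (g : Nat) → elimNat (λ (δ : Nat) → Nat) g (λ (ω : Nat) → λ (i : Nat) → succ i) α) 0 1))
  ~> succ (succ (succ (succ ((λ (θ : Nat) → λ (α : Nat) → elimNat (λ (g : Nat) → Nat) α (λ (δ : Nat) → λ (ω : Nat) → succ ω) θ) 0 1))))
  ~> succ (succ (succ (succ ((λ (θ : Nat) → elimNat (λ (α : Nat) → Nat) θ (λ (g : Nat) → λ (δ : Nat) → succ δ) 0) 1))))
  ~> succ (succ (succ (succ (elimNat (λ (θ : Nat) → Nat) 1 (λ (α : Nat) → λ (g : Nat) → succ g) 0))))
  ~> 5
inferred type:
  Nat


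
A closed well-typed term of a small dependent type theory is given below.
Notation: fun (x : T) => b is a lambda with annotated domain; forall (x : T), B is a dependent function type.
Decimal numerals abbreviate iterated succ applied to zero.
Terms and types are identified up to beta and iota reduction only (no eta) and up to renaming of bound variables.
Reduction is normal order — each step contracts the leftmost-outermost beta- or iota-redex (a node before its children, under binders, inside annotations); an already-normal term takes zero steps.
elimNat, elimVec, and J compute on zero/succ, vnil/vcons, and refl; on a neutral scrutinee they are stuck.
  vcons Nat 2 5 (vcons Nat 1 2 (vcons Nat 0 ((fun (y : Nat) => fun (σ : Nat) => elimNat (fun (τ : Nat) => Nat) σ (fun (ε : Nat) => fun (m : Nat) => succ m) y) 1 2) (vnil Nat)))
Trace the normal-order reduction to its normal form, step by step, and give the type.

reduction (normal order):
  vcons Nat 2 5 (vcons Nat 1 2 (vcons Nat 0 ((fun (y : Nat) => fun (σ : Nat) => elimNat (fun (τ : Nat) => Nat) σ (fun (ε : Nat) => fun (m : Nat) => succ m) y) 1 2) (vnil Nat)))
  ~> vcons Nat 2 5 (vcons Nat 1 2 (vcons Nat 0 ((fun (y : Nat) => elimNat (fun (σ : Nat) => Nat) y (fun (τ : Nat) => fun (ε : Nat) => succ ε) 1) 2) (vnil Nat)))
  ~> vcons Nat 2 5 (vcons Nat 1 2 (vcons Nat 0 (elimNat (fun (y : Nat) => Nat) 2 (fun (σ : Nat) => fun (τ : Nat) => succ τ) 1) (vnil Nat)))
  ~> vcons Nat 2 5 (vcons Nat 1 2 (vcons Nat 0 ((fun (y : Nat) => fun (σ : Nat) => succ σ) 0 (elimNat (fun (τ : Nat) => Nat) 2 (fun (ε : Nat) => fun (m : Nat) => succ m) 0)) (vnil Nat)))
  ~> vcons Nat 2 5 (vcons Nat 1 2 (vcons Nat 0 ((fun (y : Nat) => succ y) (elimNat (fun (σ : Nat) => Nat) 2 (fun (τ : Nat) => fun (ε : Nat) => succ ε) 0)) (vnil Nat)))
  ~> vcons Nat 2 5 (vcons Nat 1 2 (vcons Nat 0 (succ (elimNat (fun (y : Nat) => Nat) 2 (fun (σ : Nat) => fun (τ : Nat) => succ τ) 0)) (vnil Nat)))
  ~> vcons Nat 2 5 (vcons Nat 1 2 (vcons Nat 0 3 (vnil Nat)))
inferred type:
  Vec Nat 3


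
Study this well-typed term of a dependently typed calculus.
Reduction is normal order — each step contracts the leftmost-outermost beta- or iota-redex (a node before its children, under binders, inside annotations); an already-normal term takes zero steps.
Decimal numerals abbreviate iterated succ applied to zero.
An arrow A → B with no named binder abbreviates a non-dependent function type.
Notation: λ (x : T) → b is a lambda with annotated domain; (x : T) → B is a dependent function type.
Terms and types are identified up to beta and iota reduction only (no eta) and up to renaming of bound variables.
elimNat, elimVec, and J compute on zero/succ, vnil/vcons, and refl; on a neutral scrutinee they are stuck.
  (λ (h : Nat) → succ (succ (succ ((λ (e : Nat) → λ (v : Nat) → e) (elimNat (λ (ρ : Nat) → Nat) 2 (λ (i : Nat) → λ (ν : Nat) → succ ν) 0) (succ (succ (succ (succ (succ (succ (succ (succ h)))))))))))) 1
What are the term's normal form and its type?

normal form:
  5
the term's type:
  Nat


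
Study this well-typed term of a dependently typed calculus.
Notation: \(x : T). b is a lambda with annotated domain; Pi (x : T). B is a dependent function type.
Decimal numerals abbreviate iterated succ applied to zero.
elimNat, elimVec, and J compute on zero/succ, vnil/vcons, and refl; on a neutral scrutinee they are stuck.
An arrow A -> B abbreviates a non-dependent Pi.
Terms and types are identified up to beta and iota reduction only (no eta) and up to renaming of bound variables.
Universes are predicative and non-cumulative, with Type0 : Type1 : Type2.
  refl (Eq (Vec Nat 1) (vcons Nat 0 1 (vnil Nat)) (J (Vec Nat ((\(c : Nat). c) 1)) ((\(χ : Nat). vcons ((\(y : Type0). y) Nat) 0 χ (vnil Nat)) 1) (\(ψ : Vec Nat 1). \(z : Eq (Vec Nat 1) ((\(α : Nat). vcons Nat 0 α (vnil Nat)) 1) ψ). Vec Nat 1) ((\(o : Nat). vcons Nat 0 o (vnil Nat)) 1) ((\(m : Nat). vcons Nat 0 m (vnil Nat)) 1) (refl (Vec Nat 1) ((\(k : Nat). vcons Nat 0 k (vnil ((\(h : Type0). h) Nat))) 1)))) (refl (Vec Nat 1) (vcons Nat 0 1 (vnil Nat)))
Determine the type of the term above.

the term's type:
  Eq (Eq (Vec Nat 1) (vcons Nat 0 1 (vnil Nat)) (vcons Nat 0 1 (vnil Nat))) (refl (Vec Nat 1) (vcons Nat 0 1 (vnil Nat))) (refl (Vec Nat 1) (vcons Nat 0 1 (vnil Nat)))


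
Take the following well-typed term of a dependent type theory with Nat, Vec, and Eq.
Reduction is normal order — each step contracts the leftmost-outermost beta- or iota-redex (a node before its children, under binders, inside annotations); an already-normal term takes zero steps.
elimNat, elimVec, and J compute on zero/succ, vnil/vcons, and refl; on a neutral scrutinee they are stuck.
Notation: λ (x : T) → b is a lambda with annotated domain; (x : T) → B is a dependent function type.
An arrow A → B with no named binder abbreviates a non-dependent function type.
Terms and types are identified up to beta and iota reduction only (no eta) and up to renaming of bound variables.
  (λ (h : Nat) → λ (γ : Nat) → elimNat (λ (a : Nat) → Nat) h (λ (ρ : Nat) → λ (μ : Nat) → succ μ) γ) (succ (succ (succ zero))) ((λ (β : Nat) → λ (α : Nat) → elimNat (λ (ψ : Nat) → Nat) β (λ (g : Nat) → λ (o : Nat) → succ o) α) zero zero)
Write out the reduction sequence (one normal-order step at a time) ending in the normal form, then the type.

normal-order reduction:
  (λ (h : Nat) → λ (γ : Nat) → elimNat (λ (a : Nat) → Nat) h (λ (ρ : Nat) → λ (μ : Nat) → succ μ) γ) (succ (succ (succ zero))) ((λ (β : Nat) → λ (α : Nat) → elimNat (λ (ψ : Nat) → Nat) β (λ (g : Nat) → λ (o : Nat) → succ o) α) zero zero)
  ~> (λ (h : Nat) → elimNat (λ (γ : Nat) → Nat) (succ (succ (succ zero))) (λ (a : Nat) → λ (ρ : Nat) → succ ρ) h) ((λ (μ : Nat) → λ (β : Nat) → elimNat (λ (α : Nat) → Nat) μ (λ (ψ : Nat) → λ (g : Nat) → succ g) β) zero zero)
  ~> elimNat (λ (h : Nat) → Nat) (succ (succ (succ zero))) (λ (γ : Nat) → λ (a : Nat) → succ a) ((λ (ρ : Nat) → λ (μ : Nat) → elimNat (λ (β : Nat) → Nat) ρ (λ (α : Nat) → λ (ψ : Nat) → succ ψ) μ) zero zero)
  ~> elimNat (λ (h : Nat) → Nat) (succ (succ (succ zero))) (λ (γ : Nat) → λ (a : Nat) → succ a) ((λ (ρ : Nat) → elimNat (λ (μ : Nat) → Nat) zero (λ (β : Nat) → λ (α : Nat) → succ α) ρ) zero)
  ~> elimNat (λ (h : Nat) → Nat) (succ (succ (succ zero))) (λ (γ : Nat) → λ (a : Nat) → succ a) (elimNat (λ (ρ : Nat) → Nat) zero (λ (μ : Nat) → λ (β : Nat) → succ β) zero)
  ~> elimNat (λ (h : Nat) → Nat) (succ (succ (succ zero))) (λ (γ : Nat) → λ (a : Nat) → succ a) zero
  ~> succ (succ (succ zero))
inferred type:
  Nat


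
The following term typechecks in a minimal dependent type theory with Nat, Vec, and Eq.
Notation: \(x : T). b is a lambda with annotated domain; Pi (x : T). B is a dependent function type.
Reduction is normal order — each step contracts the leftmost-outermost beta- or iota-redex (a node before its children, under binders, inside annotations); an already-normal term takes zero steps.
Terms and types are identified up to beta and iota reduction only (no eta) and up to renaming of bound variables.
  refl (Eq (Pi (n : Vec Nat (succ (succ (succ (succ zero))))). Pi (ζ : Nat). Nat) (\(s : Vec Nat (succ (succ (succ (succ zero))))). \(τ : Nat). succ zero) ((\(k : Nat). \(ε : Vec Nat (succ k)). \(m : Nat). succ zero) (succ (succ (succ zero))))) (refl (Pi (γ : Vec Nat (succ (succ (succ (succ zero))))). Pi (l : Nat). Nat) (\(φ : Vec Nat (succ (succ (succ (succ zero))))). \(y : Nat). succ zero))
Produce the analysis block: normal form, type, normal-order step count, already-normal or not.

normal form:
  refl (Eq (Pi (n : Vec Nat (succ (succ (succ (succ zero))))). Pi (ζ : Nat). Nat) (\(s : Vec Nat (succ (succ (succ (succ zero))))). \(τ : Nat). succ zero) (\(k : Vec Nat (succ (succ (succ (succ zero))))). \(ε : Nat). succ zero)) (refl (Pi (m : Vec Nat (succ (succ (succ (succ zero))))). Pi (γ : Nat). Nat) (\(l : Vec Nat (succ (succ (succ (succ zero))))). \(φ : Nat). succ zero))
inferred type:
  Eq (Eq (Pi (n : Vec Nat (succ (succ (succ (succ zero))))). Pi (ζ : Nat). Nat) (\(s : Vec Nat (succ (succ (succ (succ zero))))). \(τ : Nat). succ zero) (\(k : Vec Nat (succ (succ (succ (succ zero))))). \(ε : Nat). succ zero)) (refl (Pi (m : Vec Nat (succ (succ (succ (succ zero))))). Pi (γ : Nat). Nat) (\(l : Vec Nat (succ (succ (succ (succ zero))))). \(φ : Nat). succ zero)) (refl (Pi (y : Vec Nat (succ (succ (succ (succ zero))))). Pi (j : Nat). Nat) (\(δ : Vec Nat (succ (succ (succ (succ zero))))). \(h : Nat). succ zero))
steps to reach normal form (normal order): 1
already normal: no
first redex: a beta-redex


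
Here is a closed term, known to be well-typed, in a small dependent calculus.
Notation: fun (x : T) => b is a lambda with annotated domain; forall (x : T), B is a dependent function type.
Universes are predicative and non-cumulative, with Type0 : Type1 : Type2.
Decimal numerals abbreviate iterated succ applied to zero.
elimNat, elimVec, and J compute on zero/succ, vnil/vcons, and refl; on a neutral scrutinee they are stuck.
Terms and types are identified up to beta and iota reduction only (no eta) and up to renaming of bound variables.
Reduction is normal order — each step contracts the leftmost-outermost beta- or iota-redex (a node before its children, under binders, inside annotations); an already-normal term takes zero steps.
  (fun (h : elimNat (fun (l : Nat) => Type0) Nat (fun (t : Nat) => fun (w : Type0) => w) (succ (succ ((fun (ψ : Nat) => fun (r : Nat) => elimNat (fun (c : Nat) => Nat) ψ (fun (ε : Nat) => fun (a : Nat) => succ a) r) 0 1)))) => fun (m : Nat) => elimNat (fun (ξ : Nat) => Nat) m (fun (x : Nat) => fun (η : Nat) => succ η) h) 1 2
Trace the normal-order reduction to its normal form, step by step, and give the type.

normal-order reduction:
  (fun (h : elimNat (fun (l : Nat) => Type0) Nat (fun (t : Nat) => fun (w : Type0) => w) (succ (succ ((fun (ψ : Nat) => fun (r : Nat) => elimNat (fun (c : Nat) => Nat) ψ (fun (ε : Nat) => fun (a : Nat) => succ a) r) 0 1)))) => fun (m : Nat) => elimNat (fun (ξ : Nat) => Nat) m (fun (x : Nat) => fun (η : Nat) => succ η) h) 1 2
  ~> (fun (h : Nat) => elimNat (fun (l : Nat) => Nat) h (fun (t : Nat) => fun (w : Nat) => succ w) 1) 2
  ~> elimNat (fun (h : Nat) => Nat) 2 (fun (l : Nat) => fun (t : Nat) => succ t) 1
  ~> (fun (h : Nat) => fun (l : Nat) => succ l) 0 (elimNat (fun (t : Nat) => Nat) 2 (fun (w : Nat) => fun (ψ : Nat) => succ ψ) 0)
  ~> (fun (h : Nat) => succ h) (elimNat (fun (l : Nat) => Nat) 2 (fun (t : Nat) => fun (w : Nat) => succ w) 0)
  ~> succ (elimNat (fun (h : Nat) => Nat) 2 (fun (l : Nat) => fun (t : Nat) => succ t) 0)
  ~> 3
type:
  Nat


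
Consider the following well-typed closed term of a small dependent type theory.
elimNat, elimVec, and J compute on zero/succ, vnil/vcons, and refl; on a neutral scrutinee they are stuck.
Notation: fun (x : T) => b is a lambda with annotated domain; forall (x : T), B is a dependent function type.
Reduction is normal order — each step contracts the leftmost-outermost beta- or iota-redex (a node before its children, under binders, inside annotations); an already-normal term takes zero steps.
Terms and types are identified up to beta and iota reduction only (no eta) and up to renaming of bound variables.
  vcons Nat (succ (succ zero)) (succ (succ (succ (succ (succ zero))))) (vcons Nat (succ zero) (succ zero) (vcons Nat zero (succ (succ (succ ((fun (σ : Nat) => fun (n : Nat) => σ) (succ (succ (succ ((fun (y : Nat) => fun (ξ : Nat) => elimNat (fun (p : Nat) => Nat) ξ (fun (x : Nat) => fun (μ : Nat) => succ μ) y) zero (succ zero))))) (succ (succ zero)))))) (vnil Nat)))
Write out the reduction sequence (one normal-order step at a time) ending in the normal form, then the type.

reduction (normal order):
  vcons Nat (succ (succ zero)) (succ (succ (succ (succ (succ zero))))) (vcons Nat (succ zero) (succ zero) (vcons Nat zero (succ (succ (succ ((fun (σ : Nat) => fun (n : Nat) => σ) (succ (succ (succ ((fun (y : Nat) => fun (ξ : Nat) => elimNat (fun (p : Nat) => Nat) ξ (fun (x : Nat) => fun (μ : Nat) => succ μ) y) zero (succ zero))))) (succ (succ zero)))))) (vnil Nat)))
  ~> vcons Nat (succ (succ zero)) (succ (succ (succ (succ (succ zero))))) (vcons Nat (succ zero) (succ zero) (vcons Nat zero (succ (succ (succ ((fun (σ : Nat) => succ (succ (succ ((fun (n : Nat) => fun (y : Nat) => elimNat (fun (ξ : Nat) => Nat) y (fun (p : Nat) => fun (x : Nat) => succ x) n) zero (succ zero))))) (succ (succ zero)))))) (vnil Nat)))
  ~> vcons Nat (succ (succ zero)) (succ (succ (succ (succ (succ zero))))) (vcons Nat (succ zero) (succ zero) (vcons Nat zero (succ (succ (succ (succ (succ (succ ((fun (σ : Nat) => fun (n : Nat) => elimNat (fun (y : Nat) => Nat) n (fun (ξ : Nat) => fun (p : Nat) => succ p) σ) zero (succ zero)))))))) (vnil Nat)))
  ~> vcons Nat (succ (succ zero)) (succ (succ (succ (succ (succ zero))))) (vcons Nat (succ zero) (succ zero) (vcons Nat zero (succ (succ (succ (succ (succ (succ ((fun (σ : Nat) => elimNat (fun (n : Nat) => Nat) σ (fun (y : Nat) => fun (ξ : Nat) => succ ξ) zero) (succ zero)))))))) (vnil Nat)))
  ~> vcons Nat (succ (succ zero)) (succ (succ (succ (succ (succ zero))))) (vcons Nat (succ zero) (succ zero) (vcons Nat zero (succ (succ (succ (succ (succ (succ (elimNat (fun (σ : Nat) => Nat) (succ zero) (fun (n : Nat) => fun (y : Nat) => succ y) zero))))))) (vnil Nat)))
  ~> vcons Nat (succ (succ zero)) (succ (succ (succ (succ (succ zero))))) (vcons Nat (succ zero) (succ zero) (vcons Nat zero (succ (succ (succ (succ (succ (succ (succ zero))))))) (vnil Nat)))
type:
  Vec Nat (succ (succ (succ zero)))


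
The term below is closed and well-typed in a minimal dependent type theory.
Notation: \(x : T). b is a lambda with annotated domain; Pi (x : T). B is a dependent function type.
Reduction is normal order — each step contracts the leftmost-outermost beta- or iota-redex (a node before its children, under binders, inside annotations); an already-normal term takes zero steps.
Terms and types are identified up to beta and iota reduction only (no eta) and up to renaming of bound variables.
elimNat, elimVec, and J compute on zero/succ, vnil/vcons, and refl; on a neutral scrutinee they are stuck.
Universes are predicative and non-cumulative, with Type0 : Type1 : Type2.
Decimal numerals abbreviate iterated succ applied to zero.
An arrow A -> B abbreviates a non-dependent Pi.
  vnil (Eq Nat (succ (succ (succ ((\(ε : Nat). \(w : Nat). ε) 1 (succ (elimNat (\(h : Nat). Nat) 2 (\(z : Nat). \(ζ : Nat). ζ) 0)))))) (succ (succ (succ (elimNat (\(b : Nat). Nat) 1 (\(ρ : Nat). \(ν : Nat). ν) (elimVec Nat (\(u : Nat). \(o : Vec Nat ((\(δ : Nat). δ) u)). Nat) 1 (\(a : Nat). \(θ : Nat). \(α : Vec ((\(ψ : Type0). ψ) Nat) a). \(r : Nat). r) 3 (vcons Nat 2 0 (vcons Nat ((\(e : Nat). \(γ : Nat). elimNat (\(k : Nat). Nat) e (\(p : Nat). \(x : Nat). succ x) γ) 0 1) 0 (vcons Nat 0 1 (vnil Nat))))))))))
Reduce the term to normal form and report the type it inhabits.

reduced normal form:
  vnil (Eq Nat 4 4)
type:
  Vec (Eq Nat 4 4) 0
observation: normalization takes exactly 22 steps under the normal-order strategy.


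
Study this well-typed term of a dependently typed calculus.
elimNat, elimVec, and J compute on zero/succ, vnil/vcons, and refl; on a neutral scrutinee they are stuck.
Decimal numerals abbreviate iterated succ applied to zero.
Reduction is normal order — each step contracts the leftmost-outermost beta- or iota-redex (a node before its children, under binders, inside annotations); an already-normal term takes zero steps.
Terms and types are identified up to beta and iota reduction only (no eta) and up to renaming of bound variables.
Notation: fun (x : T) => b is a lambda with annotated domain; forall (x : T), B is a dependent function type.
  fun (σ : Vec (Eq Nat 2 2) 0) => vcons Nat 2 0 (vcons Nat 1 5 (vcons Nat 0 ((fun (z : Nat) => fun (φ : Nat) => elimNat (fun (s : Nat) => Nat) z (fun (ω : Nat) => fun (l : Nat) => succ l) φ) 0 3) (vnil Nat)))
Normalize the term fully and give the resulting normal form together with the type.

normal form:
  fun (σ : Vec (Eq Nat 2 2) 0) => vcons Nat 2 0 (vcons Nat 1 5 (vcons Nat 0 3 (vnil Nat)))
type:
  forall (σ : Vec (Eq Nat 2 2) 0), Vec Nat 3
observation: 12 normal-order steps normalize the term, beginning with a beta-redex.


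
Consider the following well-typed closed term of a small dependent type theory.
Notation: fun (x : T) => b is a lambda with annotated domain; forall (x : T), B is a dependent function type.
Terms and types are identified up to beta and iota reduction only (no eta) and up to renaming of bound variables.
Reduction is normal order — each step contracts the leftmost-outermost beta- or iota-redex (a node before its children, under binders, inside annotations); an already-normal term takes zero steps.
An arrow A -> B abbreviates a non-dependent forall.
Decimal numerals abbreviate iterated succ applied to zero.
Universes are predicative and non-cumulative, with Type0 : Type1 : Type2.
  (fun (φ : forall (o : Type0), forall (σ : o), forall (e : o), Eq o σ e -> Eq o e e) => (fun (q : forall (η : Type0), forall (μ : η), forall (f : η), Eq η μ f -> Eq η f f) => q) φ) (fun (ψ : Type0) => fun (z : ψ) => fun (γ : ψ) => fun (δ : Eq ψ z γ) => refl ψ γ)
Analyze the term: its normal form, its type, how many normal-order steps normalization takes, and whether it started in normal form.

reduced normal form:
  fun (φ : Type0) => fun (o : φ) => fun (σ : φ) => fun (e : Eq φ o σ) => refl φ σ
type:
  forall (φ : Type0), forall (o : φ), forall (σ : φ), Eq φ o σ -> Eq φ σ σ
steps to reach normal form (normal order): 2
term was already normal: no
first contracted redex: a beta-redex


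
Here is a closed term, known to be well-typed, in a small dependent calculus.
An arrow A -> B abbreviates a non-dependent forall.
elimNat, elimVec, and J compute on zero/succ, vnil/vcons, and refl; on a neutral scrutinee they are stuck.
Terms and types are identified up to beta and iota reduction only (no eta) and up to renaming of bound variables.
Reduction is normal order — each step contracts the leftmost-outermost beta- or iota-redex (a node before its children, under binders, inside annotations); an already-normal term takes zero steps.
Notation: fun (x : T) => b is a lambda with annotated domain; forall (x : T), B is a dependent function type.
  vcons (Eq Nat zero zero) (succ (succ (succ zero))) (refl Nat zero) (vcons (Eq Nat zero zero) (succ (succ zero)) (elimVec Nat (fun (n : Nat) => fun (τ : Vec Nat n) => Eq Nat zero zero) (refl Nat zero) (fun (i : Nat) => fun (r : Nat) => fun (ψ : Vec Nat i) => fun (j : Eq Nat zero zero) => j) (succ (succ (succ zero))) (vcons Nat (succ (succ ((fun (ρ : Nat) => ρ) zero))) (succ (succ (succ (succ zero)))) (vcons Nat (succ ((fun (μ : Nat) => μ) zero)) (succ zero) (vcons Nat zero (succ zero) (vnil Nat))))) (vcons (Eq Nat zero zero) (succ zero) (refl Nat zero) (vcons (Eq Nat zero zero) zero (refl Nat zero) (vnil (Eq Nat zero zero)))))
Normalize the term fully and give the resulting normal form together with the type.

resulting normal form:
  vcons (Eq Nat zero zero) (succ (succ (succ zero))) (refl Nat zero) (vcons (Eq Nat zero zero) (succ (succ zero)) (refl Nat zero) (vcons (Eq Nat zero zero) (succ zero) (refl Nat zero) (vcons (Eq Nat zero zero) zero (refl Nat zero) (vnil (Eq Nat zero zero)))))
type:
  Vec (Eq Nat zero zero) (succ (succ (succ (succ zero))))


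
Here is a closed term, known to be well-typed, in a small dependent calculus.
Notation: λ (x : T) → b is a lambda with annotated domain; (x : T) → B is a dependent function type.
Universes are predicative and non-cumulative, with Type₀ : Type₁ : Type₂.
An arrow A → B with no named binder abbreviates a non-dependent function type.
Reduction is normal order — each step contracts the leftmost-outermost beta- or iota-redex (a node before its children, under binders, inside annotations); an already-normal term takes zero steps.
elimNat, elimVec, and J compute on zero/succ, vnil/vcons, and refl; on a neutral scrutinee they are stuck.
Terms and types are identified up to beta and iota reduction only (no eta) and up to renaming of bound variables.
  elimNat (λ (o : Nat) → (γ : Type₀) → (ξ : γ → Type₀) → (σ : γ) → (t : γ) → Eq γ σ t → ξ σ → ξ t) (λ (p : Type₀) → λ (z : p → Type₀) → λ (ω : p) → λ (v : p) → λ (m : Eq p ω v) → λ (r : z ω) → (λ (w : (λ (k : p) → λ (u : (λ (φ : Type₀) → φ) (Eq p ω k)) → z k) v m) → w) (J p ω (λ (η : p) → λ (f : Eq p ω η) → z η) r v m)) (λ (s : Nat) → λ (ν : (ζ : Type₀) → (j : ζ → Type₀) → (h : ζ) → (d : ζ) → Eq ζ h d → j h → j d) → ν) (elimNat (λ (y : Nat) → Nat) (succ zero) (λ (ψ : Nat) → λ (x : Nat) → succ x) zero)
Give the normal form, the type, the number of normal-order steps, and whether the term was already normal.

resulting normal form:
  λ (o : Type₀) → λ (γ : o → Type₀) → λ (ξ : o) → λ (σ : o) → λ (t : Eq o ξ σ) → λ (p : γ ξ) → J o ξ (λ (z : o) → λ (ω : Eq o ξ z) → γ z) p σ t
the term's type:
  (o : Type₀) → (γ : o → Type₀) → (ξ : o) → (σ : o) → Eq o ξ σ → γ ξ → γ σ
normal-order step count: 6
already normal: no
first contracted redex: a beta-redex


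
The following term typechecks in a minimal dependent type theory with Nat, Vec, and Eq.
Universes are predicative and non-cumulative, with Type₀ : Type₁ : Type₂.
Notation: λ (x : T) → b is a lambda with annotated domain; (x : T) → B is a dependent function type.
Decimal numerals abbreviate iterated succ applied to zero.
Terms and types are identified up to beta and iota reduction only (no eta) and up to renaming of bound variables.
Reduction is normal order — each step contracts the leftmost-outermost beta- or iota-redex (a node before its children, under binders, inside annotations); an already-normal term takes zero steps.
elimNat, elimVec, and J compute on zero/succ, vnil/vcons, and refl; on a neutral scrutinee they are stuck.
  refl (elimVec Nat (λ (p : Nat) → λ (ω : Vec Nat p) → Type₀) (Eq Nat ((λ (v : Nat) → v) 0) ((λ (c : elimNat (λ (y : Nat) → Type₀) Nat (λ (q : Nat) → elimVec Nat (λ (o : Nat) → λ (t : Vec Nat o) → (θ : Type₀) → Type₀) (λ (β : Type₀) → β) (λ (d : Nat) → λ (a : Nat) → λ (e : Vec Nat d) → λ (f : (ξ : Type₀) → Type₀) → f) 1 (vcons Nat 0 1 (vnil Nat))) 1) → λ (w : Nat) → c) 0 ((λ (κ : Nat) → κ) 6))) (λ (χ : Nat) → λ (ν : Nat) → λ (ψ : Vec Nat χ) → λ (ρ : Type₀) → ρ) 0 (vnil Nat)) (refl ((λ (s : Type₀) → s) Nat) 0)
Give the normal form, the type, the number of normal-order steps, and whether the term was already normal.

normal form:
  refl (Eq Nat 0 0) (refl Nat 0)
the term's type:
  Eq (Eq Nat 0 0) (refl Nat 0) (refl Nat 0)
normal-order step count: 5
started in normal form: no
first contracted redex: an elimVec iota-redex


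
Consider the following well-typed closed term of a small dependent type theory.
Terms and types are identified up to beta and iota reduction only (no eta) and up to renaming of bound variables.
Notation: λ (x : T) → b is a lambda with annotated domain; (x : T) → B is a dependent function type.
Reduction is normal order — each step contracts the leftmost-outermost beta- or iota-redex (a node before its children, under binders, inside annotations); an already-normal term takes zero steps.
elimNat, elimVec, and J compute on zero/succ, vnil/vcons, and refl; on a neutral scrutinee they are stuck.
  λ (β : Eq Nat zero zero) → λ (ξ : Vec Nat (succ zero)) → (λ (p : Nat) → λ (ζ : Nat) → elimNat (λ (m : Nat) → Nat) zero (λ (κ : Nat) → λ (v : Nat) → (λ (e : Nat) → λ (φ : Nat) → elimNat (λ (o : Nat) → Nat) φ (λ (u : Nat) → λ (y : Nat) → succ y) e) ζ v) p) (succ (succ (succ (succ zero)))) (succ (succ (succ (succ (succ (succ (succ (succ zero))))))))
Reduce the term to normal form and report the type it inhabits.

normal form:
  λ (β : Eq Nat zero zero) → λ (ξ : Vec Nat (succ zero)) → succ (succ (succ (succ (succ (succ (succ (succ (succ (succ (succ (succ (succ (succ (succ (succ (succ (succ (succ (succ (succ (succ (succ (succ (succ (succ (succ (succ (succ (succ (succ (succ zero)))))))))))))))))))))))))))))))
inferred type:
  (β : Eq Nat zero zero) → (ξ : Vec Nat (succ zero)) → Nat


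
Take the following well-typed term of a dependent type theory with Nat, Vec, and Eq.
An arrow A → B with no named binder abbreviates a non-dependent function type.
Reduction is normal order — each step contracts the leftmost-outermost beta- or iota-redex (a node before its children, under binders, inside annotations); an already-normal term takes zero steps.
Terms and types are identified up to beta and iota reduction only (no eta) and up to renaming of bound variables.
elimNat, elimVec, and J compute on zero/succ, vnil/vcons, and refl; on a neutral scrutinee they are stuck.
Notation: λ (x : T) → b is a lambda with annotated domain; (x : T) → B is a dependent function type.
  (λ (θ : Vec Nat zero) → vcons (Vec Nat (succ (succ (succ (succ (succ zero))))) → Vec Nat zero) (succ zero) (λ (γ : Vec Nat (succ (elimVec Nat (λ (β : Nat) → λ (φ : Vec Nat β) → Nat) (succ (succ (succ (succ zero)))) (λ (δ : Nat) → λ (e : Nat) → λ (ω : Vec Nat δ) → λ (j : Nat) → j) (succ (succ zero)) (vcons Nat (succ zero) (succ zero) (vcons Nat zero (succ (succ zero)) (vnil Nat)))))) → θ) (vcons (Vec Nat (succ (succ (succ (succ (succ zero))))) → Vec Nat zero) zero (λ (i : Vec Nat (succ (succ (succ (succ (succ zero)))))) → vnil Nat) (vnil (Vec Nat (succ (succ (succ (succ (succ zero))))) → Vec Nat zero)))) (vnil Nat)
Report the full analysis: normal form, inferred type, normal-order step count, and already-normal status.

resulting normal form:
  vcons (Vec Nat (succ (succ (succ (succ (succ zero))))) → Vec Nat zero) (succ zero) (λ (θ : Vec Nat (succ (succ (succ (succ (succ zero)))))) → vnil Nat) (vcons (Vec Nat (succ (succ (succ (succ (succ zero))))) → Vec Nat zero) zero (λ (γ : Vec Nat (succ (succ (succ (succ (succ zero)))))) → vnil Nat) (vnil (Vec Nat (succ (succ (succ (succ (succ zero))))) → Vec Nat zero)))
the term's type:
  Vec (Vec Nat (succ (succ (succ (succ (succ zero))))) → Vec Nat zero) (succ (succ zero))
reduction steps (normal order): 12
term was already normal: no
first contracted redex: a beta-redex


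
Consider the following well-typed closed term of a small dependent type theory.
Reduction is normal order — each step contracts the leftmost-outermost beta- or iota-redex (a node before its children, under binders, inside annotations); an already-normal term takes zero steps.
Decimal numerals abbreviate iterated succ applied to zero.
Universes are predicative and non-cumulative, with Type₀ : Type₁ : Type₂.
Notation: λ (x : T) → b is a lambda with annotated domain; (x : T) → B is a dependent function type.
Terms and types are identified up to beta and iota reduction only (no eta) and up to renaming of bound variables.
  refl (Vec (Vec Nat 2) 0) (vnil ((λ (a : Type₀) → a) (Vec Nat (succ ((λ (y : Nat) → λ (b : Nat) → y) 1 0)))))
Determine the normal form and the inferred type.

normal form:
  refl (Vec (Vec Nat 2) 0) (vnil (Vec Nat 2))
type:
  Eq (Vec (Vec Nat 2) 0) (vnil (Vec Nat 2)) (vnil (Vec Nat 2))


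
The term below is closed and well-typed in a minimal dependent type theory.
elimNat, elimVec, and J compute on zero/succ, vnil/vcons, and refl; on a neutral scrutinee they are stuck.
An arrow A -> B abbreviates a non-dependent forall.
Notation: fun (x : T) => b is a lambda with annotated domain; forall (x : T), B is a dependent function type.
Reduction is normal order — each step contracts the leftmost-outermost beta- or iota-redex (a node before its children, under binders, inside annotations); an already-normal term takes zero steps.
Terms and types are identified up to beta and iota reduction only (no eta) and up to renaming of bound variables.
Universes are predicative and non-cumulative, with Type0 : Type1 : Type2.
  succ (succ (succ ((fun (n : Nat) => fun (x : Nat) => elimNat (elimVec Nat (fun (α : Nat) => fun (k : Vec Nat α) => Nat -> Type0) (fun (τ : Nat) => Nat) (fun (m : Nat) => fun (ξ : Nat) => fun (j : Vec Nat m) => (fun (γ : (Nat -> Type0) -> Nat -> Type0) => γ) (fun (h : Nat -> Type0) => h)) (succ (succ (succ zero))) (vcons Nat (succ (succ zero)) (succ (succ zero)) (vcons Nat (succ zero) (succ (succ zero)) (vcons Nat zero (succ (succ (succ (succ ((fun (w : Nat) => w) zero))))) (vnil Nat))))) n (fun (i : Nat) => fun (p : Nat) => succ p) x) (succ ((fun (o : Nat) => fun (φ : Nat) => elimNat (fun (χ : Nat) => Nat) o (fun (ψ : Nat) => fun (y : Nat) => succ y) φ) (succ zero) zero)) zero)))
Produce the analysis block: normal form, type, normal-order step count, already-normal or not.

resulting normal form:
  succ (succ (succ (succ (succ zero))))
the term's type:
  Nat
steps to reach normal form (normal order): 6
already normal: no
first contracted redex: a beta-redex


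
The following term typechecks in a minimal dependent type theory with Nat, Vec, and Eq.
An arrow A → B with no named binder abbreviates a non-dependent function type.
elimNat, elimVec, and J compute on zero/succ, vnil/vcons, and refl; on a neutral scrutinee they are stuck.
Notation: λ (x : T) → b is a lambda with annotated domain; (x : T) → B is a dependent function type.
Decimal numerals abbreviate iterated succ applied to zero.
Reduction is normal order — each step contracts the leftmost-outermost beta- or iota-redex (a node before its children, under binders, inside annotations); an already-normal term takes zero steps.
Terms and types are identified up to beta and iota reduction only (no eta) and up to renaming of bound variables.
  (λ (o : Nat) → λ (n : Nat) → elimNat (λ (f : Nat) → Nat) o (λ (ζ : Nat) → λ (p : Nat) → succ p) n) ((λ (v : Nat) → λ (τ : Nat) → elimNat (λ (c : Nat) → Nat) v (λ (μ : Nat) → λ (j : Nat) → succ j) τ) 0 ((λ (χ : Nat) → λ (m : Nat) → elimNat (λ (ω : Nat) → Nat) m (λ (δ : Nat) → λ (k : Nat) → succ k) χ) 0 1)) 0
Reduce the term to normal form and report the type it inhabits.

reduced normal form:
  1
inferred type:
  Nat
observation: 12 normal-order steps separate the term from its normal form.


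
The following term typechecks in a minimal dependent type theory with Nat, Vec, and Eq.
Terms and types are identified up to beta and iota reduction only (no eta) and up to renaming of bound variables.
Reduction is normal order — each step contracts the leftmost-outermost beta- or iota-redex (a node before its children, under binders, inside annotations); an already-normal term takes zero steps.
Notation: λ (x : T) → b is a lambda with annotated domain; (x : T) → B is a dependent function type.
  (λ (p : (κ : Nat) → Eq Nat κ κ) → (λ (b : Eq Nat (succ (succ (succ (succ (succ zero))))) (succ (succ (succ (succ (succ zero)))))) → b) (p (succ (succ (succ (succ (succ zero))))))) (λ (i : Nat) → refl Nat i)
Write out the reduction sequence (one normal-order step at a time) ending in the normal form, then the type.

reduction (normal order):
  (λ (p : (κ : Nat) → Eq Nat κ κ) → (λ (b : Eq Nat (succ (succ (succ (succ (succ zero))))) (succ (succ (succ (succ (succ zero)))))) → b) (p (succ (succ (succ (succ (succ zero))))))) (λ (i : Nat) → refl Nat i)
  ~> (λ (p : Eq Nat (succ (succ (succ (succ (succ zero))))) (succ (succ (succ (succ (succ zero)))))) → p) ((λ (κ : Nat) → refl Nat κ) (succ (succ (succ (succ (succ zero))))))
  ~> (λ (p : Nat) → refl Nat p) (succ (succ (succ (succ (succ zero)))))
  ~> refl Nat (succ (succ (succ (succ (succ zero)))))
type:
  Eq Nat (succ (succ (succ (succ (succ zero))))) (succ (succ (succ (succ (succ zero)))))


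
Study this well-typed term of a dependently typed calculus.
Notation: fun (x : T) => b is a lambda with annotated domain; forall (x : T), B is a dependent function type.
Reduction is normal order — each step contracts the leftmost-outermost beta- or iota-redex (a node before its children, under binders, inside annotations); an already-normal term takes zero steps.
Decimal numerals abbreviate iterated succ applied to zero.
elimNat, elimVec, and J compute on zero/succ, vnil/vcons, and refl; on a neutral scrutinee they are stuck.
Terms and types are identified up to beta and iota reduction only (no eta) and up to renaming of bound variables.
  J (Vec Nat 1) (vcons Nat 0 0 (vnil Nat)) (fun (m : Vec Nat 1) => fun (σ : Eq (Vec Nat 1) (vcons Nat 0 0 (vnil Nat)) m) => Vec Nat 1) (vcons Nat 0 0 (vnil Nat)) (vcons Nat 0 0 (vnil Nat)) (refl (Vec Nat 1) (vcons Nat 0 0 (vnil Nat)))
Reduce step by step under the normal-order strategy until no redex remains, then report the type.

reduction (normal order):
  J (Vec Nat 1) (vcons Nat 0 0 (vnil Nat)) (fun (m : Vec Nat 1) => fun (σ : Eq (Vec Nat 1) (vcons Nat 0 0 (vnil Nat)) m) => Vec Nat 1) (vcons Nat 0 0 (vnil Nat)) (vcons Nat 0 0 (vnil Nat)) (refl (Vec Nat 1) (vcons Nat 0 0 (vnil Nat)))
  ~> vcons Nat 0 0 (vnil Nat)
type:
  Vec Nat 1


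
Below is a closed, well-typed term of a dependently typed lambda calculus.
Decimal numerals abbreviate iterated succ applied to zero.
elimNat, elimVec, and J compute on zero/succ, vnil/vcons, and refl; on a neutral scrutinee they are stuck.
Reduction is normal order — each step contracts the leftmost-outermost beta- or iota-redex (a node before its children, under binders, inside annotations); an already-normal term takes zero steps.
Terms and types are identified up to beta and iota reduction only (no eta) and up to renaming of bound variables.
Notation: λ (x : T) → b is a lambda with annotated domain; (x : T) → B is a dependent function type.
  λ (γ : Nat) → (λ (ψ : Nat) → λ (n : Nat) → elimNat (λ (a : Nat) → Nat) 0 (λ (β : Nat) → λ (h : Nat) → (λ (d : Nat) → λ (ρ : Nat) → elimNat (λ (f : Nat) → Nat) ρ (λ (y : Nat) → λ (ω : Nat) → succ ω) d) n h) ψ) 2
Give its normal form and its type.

reduced normal form:
  λ (γ : Nat) → λ (ψ : Nat) → elimNat (λ (n : Nat) → Nat) (elimNat (λ (a : Nat) → Nat) 0 (λ (β : Nat) → λ (h : Nat) → succ h) ψ) (λ (d : Nat) → λ (ρ : Nat) → succ ρ) ψ
the term's type:
  (γ : Nat) → (ψ : Nat) → Nat
observation: the leftmost-outermost redex is a beta-redex, and normalization takes 12 steps.


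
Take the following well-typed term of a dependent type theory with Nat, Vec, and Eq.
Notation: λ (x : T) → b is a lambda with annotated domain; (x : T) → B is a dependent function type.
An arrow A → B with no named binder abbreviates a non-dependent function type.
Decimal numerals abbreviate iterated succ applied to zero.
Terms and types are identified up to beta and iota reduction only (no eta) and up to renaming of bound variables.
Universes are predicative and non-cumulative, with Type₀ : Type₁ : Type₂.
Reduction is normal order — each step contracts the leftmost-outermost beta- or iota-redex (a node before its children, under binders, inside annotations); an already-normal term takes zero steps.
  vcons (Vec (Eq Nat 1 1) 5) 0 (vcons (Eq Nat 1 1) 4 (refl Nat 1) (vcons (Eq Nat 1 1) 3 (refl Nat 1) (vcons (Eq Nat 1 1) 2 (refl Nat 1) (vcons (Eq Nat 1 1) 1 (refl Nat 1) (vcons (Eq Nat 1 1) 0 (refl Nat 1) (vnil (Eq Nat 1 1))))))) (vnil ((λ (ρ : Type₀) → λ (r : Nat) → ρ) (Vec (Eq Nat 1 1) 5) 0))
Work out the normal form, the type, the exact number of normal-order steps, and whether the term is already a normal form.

normal form:
  vcons (Vec (Eq Nat 1 1) 5) 0 (vcons (Eq Nat 1 1) 4 (refl Nat 1) (vcons (Eq Nat 1 1) 3 (refl Nat 1) (vcons (Eq Nat 1 1) 2 (refl Nat 1) (vcons (Eq Nat 1 1) 1 (refl Nat 1) (vcons (Eq Nat 1 1) 0 (refl Nat 1) (vnil (Eq Nat 1 1))))))) (vnil (Vec (Eq Nat 1 1) 5))
inferred type:
  Vec (Vec (Eq Nat 1 1) 5) 1
normal-order step count: 2
term was already normal: no
first contracted redex: a beta-redex


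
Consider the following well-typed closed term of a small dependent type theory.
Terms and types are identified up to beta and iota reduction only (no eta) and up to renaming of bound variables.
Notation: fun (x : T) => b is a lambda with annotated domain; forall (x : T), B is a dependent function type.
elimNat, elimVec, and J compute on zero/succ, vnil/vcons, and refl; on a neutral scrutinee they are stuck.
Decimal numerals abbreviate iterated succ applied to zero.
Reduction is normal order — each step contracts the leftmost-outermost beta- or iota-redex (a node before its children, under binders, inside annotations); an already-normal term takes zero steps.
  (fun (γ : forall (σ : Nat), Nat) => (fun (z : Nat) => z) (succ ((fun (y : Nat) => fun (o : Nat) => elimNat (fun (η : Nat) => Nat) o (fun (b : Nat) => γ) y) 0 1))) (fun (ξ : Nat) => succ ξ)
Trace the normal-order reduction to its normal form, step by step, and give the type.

normal-order reduction:
  (fun (γ : forall (σ : Nat), Nat) => (fun (z : Nat) => z) (succ ((fun (y : Nat) => fun (o : Nat) => elimNat (fun (η : Nat) => Nat) o (fun (b : Nat) => γ) y) 0 1))) (fun (ξ : Nat) => succ ξ)
  ~> (fun (γ : Nat) => γ) (succ ((fun (σ : Nat) => fun (z : Nat) => elimNat (fun (y : Nat) => Nat) z (fun (o : Nat) => fun (η : Nat) => succ η) σ) 0 1))
  ~> succ ((fun (γ : Nat) => fun (σ : Nat) => elimNat (fun (z : Nat) => Nat) σ (fun (y : Nat) => fun (o : Nat) => succ o) γ) 0 1)
  ~> succ ((fun (γ : Nat) => elimNat (fun (σ : Nat) => Nat) γ (fun (z : Nat) => fun (y : Nat) => succ y) 0) 1)
  ~> succ (elimNat (fun (γ : Nat) => Nat) 1 (fun (σ : Nat) => fun (z : Nat) => succ z) 0)
  ~> 2
the term's type:
  Nat


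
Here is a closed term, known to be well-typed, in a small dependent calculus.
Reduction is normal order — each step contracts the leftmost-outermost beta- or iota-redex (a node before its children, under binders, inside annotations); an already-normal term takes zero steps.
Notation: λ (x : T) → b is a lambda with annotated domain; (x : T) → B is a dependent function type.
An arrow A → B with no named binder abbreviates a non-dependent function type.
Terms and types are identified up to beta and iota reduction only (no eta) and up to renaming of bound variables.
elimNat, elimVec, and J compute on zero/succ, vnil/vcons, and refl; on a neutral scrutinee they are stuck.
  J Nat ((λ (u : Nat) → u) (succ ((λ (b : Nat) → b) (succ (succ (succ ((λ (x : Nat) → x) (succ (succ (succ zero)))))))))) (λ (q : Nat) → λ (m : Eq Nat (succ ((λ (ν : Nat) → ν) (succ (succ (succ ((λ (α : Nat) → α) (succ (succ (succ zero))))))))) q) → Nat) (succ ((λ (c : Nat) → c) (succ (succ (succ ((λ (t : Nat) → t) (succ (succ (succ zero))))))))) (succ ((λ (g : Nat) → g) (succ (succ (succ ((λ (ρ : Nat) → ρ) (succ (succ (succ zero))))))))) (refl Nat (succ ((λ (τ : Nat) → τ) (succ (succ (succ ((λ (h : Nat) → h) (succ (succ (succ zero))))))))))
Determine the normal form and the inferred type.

reduced normal form:
  succ (succ (succ (succ (succ (succ (succ zero))))))
the term's type:
  Nat
observation: contracting a J iota-redex first, the term normalizes in 3 steps.
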